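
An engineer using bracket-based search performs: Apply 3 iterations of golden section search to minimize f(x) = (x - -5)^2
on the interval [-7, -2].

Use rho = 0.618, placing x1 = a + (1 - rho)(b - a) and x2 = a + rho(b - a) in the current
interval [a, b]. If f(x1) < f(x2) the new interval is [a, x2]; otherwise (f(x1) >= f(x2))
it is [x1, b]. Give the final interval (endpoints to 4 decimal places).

Golden section search for min of f(x) = (x - -5)^2 on [-7, -2].
Each step: x1 = a + (1 - rho)(b - a), x2 = a + rho(b - a); if f(x1) < f(x2) keep [a, x2], otherwise keep [x1, b].
Step 1: [-7.0000, -2.0000], x1=-5.0900 (f=0.0081), x2=-3.9100 (f=1.1881); f(x1) < f(x2) => keep [-7.0000, -3.9100]
Step 2: [-7.0000, -3.9100], x1=-5.8196 (f=0.6718), x2=-5.0904 (f=0.0082); f(x1) > f(x2) => keep [-5.8196, -3.9100]
Step 3: [-5.8196, -3.9100], x1=-5.0901 (f=0.0081), x2=-4.6395 (f=0.1300); f(x1) < f(x2) => keep [-5.8196, -4.6395]
Final interval: [-5.8196, -4.6395]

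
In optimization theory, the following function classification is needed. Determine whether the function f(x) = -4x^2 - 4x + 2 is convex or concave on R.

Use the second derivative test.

f(x) = -4x^2 - 4x + 2
f'(x) = -8x - 4
f''(x) = -8
Since f''(x) = -8 < 0 for all x, f is concave on R.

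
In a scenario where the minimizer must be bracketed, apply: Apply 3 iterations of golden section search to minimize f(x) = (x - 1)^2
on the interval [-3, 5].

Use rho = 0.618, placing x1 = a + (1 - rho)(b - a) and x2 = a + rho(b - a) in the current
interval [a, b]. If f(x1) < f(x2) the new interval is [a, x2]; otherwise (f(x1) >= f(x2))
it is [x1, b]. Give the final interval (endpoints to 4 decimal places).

Golden section search for min of f(x) = (x - 1)^2 on [-3, 5].
Each step: x1 = a + (1 - rho)(b - a), x2 = a + rho(b - a); if f(x1) < f(x2) keep [a, x2], otherwise keep [x1, b].
Step 1: [-3.0000, 5.0000], x1=0.0560 (f=0.8911), x2=1.9440 (f=0.8911); f(x1) = f(x2) (tie, not '<') => keep [0.0560, 5.0000]
Step 2: [0.0560, 5.0000], x1=1.9446 (f=0.8923), x2=3.1114 (f=4.4580); f(x1) < f(x2) => keep [0.0560, 3.1114]
Step 3: [0.0560, 3.1114], x1=1.2232 (f=0.0498), x2=1.9442 (f=0.8916); f(x1) < f(x2) => keep [0.0560, 1.9442]
Final interval: [0.0560, 1.9442]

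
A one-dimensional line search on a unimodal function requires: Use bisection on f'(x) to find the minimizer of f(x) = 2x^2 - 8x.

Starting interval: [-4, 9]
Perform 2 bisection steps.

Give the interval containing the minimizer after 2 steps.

Finding critical point of f(x) = 2x^2 - 8x using bisection on f'(x) = 4x + -8.
f'(x) = 0 when x = 2.
Starting interval: [-4, 9]
Step 1: mid = 5/2, f'(mid) = 2, new interval = [-4, 5/2]
Step 2: mid = -3/4, f'(mid) = -11, new interval = [-3/4, 5/2]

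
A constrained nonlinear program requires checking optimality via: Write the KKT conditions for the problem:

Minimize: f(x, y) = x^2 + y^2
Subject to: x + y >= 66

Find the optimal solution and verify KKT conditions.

KKT conditions for min x^2 + y^2 s.t. x + y >= 66:
Stationarity: 2x = mu, 2y = mu
So x = y = mu/2.
Complementary slackness: mu*(x + y - 66) = 0
Primal feasibility: x + y >= 66; dual feasibility: mu >= 0
If mu = 0 then x = y = 0, but 0 + 0 < 66 is infeasible, so the constraint is active.
Constraint active: x + y = 2*(mu/2) = 66 => mu = 66
x = y = 33, f = 2178
Verify: stationarity 2*33 = 66 = mu; primal 33 + 33 = 66 >= 66; dual mu = 66 >= 0; complementary slackness 66*(66 - 66) = 0. All KKT conditions hold.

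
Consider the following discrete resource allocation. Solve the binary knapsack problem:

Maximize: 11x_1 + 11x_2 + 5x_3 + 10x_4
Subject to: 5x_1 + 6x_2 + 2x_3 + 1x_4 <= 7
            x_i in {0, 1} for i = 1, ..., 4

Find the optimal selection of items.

Items: item 1 (v=11, w=5), item 2 (v=11, w=6), item 3 (v=5, w=2), item 4 (v=10, w=1)
Capacity: 7
Checking all 16 subsets (w = total weight, v = total value):
  {}: w = 0, v = 0
  {1}: w = 5, v = 11
  {2}: w = 6, v = 11
  {3}: w = 2, v = 5
  {4}: w = 1, v = 10
  {1, 2}: w = 11 > 7, infeasible
  {1, 3}: w = 7, v = 16
  {1, 4}: w = 6, v = 21
  {2, 3}: w = 8 > 7, infeasible
  {2, 4}: w = 7, v = 21
  {3, 4}: w = 3, v = 15
  {1, 2, 3}: w = 13 > 7, infeasible
  {1, 2, 4}: w = 12 > 7, infeasible
  {1, 3, 4}: w = 8 > 7, infeasible
  {2, 3, 4}: w = 9 > 7, infeasible
  {1, 2, 3, 4}: w = 14 > 7, infeasible
Best feasible subset: items [1, 4]
(The same value 21 is also attained by {2, 4}.)
Total weight: 6 <= 7, total value: 21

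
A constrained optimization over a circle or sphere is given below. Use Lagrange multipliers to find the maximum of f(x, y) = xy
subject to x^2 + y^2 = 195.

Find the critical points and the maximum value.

Lagrange conditions: y = 2*lambda*x and x = 2*lambda*y
If x = 0 then y = 0, violating the constraint, so x, y != 0.
Dividing: y/x = x/y => x^2 = y^2 => y = x or y = -x
Constraint: 2x^2 = 195 => x^2 = 195/2 => x = +/-sqrt(195/2)
Critical points: (sqrt(195/2), sqrt(195/2)), (-sqrt(195/2), -sqrt(195/2)), (sqrt(195/2), -sqrt(195/2)), (-sqrt(195/2), sqrt(195/2))
  y = x:  xy = x^2 = 195/2  at (sqrt(195/2), sqrt(195/2)) and (-sqrt(195/2), -sqrt(195/2))
  y = -x: xy = -x^2 = -195/2 at (sqrt(195/2), -sqrt(195/2)) and (-sqrt(195/2), sqrt(195/2))
Maximum xy = 195/2 at (sqrt(195/2), sqrt(195/2)) and (-sqrt(195/2), -sqrt(195/2))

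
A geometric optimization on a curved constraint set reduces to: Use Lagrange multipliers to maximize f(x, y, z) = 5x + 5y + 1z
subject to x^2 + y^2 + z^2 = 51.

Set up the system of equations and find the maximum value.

Lagrange conditions: 5 = 2*lambda*x, 5 = 2*lambda*y, 1 = 2*lambda*z
So x:5 = y:5 = z:1, i.e. x = 5t, y = 5t, z = 1t
Constraint: t^2*(5^2 + 5^2 + 1^2) = 51
  t^2 * 51 = 51  =>  t = sqrt(1)
Maximum = 5*5t + 5*5t + 1*1t = 51*sqrt(1) = 51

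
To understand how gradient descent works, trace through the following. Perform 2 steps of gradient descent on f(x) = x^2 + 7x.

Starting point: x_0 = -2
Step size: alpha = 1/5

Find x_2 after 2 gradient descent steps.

f(x) = x^2 + 7x, f'(x) = 2x + (7)
Step 1: f'(-2) = 3, x_1 = -2 - 1/5 * 3 = -13/5
Step 2: f'(-13/5) = 9/5, x_2 = -13/5 - 1/5 * 9/5 = -74/25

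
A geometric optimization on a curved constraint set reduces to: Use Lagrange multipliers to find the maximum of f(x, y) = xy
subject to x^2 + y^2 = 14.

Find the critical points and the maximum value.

Lagrange conditions: y = 2*lambda*x and x = 2*lambda*y
If x = 0 then y = 0, violating the constraint, so x, y != 0.
Dividing: y/x = x/y => x^2 = y^2 => y = x or y = -x
Constraint: 2x^2 = 14 => x^2 = 7 => x = +/-sqrt(7)
Critical points: (sqrt(7), sqrt(7)), (-sqrt(7), -sqrt(7)), (sqrt(7), -sqrt(7)), (-sqrt(7), sqrt(7))
  y = x:  xy = x^2 = 7  at (sqrt(7), sqrt(7)) and (-sqrt(7), -sqrt(7))
  y = -x: xy = -x^2 = -7 at (sqrt(7), -sqrt(7)) and (-sqrt(7), sqrt(7))
Maximum xy = 7 at (sqrt(7), sqrt(7)) and (-sqrt(7), -sqrt(7))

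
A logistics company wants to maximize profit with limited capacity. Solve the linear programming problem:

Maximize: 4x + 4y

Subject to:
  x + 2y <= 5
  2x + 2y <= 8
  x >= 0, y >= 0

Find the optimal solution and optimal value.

Feasible vertices: (0, 0), (0, 5/2), (3, 1), (4, 0)
Objective 4x + 4y at each:
  (0, 0): 0
  (0, 5/2): 10
  (3, 1): 16
  (4, 0): 16
Maximum is 16 at (3, 1).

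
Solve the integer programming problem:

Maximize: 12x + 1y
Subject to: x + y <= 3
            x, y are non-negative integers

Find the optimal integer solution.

Objective: 12x + 1y, constraint: x + y <= 3
Coefficient of x is 12 >= coefficient of y is 1, so allocate the entire budget to x.
Optimal: x = 3, y = 0, value = 36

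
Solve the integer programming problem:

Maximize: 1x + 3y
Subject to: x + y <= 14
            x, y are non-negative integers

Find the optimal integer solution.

Objective: 1x + 3y, constraint: x + y <= 14
Coefficient of y is 3 > coefficient of x is 1, so allocate the entire budget to y.
Optimal: x = 0, y = 14, value = 42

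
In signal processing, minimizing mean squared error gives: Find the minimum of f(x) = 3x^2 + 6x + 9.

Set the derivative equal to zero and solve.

f(x) = 3x^2 + 6x + 9
f'(x) = 6x + (6) = 0
x = -6/6 = -1
f(-1) = 6
Since f''(x) = 6 > 0, this is a minimum.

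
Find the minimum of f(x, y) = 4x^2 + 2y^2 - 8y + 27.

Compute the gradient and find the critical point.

f(x,y) = 4x^2 + 2y^2 - 8y + 27
df/dx = 8x + (0) = 0  =>  x = 0
df/dy = 4y + (-8) = 0  =>  y = 2
f(0, 2) = 4*(0)^2 + 2*(2)^2 + -8*(2) + 27 = 19
Hessian is diagonal with entries 8, 4 > 0, so this is a minimum.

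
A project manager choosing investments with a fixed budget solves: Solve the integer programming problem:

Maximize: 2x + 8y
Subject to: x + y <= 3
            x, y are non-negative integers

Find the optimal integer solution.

Objective: 2x + 8y, constraint: x + y <= 3
Coefficient of y is 8 > coefficient of x is 2, so allocate the entire budget to y.
Optimal: x = 0, y = 3, value = 24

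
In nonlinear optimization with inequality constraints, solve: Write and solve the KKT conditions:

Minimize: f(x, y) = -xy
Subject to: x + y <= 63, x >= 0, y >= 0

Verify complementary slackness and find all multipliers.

Problem: min -xy s.t. x + y <= 63 (multiplier lambda), x >= 0 (mu_x), y >= 0 (mu_y)
KKT stationarity: -y + lambda - mu_x = 0, -x + lambda - mu_y = 0, with lambda, mu_x, mu_y >= 0
Complementary slackness: lambda*(x + y - 63) = 0, mu_x*x = 0, mu_y*y = 0
If lambda = 0: y = -mu_x <= 0 and x = -mu_y <= 0 force x = y = 0 with f = 0; but x = y = 63/2 is feasible with f = -3969/4 < 0, so this is not the minimum. Hence lambda > 0 and x + y = 63.
Try x > 0, y > 0 (so mu_x = mu_y = 0): y = lambda, x = lambda => x = y = lambda
x + y = 63 => 2*lambda = 63 => lambda = 63/2
x* = y* = 63/2 > 0, consistent with mu_x = mu_y = 0.
(Any feasible point with x = 0 or y = 0 has f = 0 > -3969/4, so the minimum is not on those boundaries.)
min(-xy) = -3969/4 (i.e. max xy = 3969/4)
Multipliers: lambda = 63/2, mu_x = 0, mu_y = 0
Complementary slackness: lambda*(x + y - 63) = 63/2*(63/2 + 63/2 - 63) = 0, mu_x*x = 0*63/2 = 0, mu_y*y = 0*63/2 = 0. Satisfied.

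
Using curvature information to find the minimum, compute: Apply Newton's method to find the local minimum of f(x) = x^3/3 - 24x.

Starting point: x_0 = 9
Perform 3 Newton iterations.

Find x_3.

f(x) = x^3/3 - 24x
f'(x) = x^2 - 24, f''(x) = 2x
Newton update: x_{n+1} = x_n - (x_n^2 - 24)/(2*x_n)
Step 1: x_0 = 9, f'=57, f''=18, x_1 = 35/6
Step 2: x_1 = 35/6, f'=361/36, f''=35/3, x_2 = 2089/420
Step 3: x_2 = 2089/420, f'=130321/176400, f''=2089/210, x_3 = 8597521/1754760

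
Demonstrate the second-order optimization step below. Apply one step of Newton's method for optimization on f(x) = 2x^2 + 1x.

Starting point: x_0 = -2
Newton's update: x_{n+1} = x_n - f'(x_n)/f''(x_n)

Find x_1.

f(x) = 2x^2 + 1x
f'(x) = 4x + (1), f''(x) = 4
Newton step: x_1 = x_0 - f'(x_0)/f''(x_0)
f'(-2) = -7
x_1 = -2 - -7/4 = -1/4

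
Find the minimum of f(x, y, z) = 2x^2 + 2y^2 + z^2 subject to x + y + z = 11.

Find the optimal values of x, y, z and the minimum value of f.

Using Lagrange multipliers on f = 2x^2 + 2y^2 + z^2 with constraint x + y + z = 11:
Conditions: 2*2*x = lambda, 2*2*y = lambda, 2*1*z = lambda
So x = lambda/4, y = lambda/4, z = lambda/2
Substituting into constraint: lambda * (1) = 11
lambda = 11
x = 11/4, y = 11/4, z = 11/2
Minimum value = 121/2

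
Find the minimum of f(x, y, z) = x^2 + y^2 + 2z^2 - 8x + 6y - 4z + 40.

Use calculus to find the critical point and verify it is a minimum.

f(x,y,z) = x^2 + y^2 + 2z^2 - 8x + 6y - 4z + 40
df/dx = 2x + (-8) = 0 => x = 4
df/dy = 2y + (6) = 0 => y = -3
df/dz = 4z + (-4) = 0 => z = 1
f(4,-3,1) = 1*(4)^2 + 1*(-3)^2 + 2*(1)^2 + -8*(4) + 6*(-3) + -4*(1) + 40 = 13
Hessian is diagonal with entries 2, 2, 4 > 0, confirmed minimum.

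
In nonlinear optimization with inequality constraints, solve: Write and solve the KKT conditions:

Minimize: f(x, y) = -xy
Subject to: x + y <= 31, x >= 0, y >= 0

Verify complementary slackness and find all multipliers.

Problem: min -xy s.t. x + y <= 31 (multiplier lambda), x >= 0 (mu_x), y >= 0 (mu_y)
KKT stationarity: -y + lambda - mu_x = 0, -x + lambda - mu_y = 0, with lambda, mu_x, mu_y >= 0
Complementary slackness: lambda*(x + y - 31) = 0, mu_x*x = 0, mu_y*y = 0
If lambda = 0: y = -mu_x <= 0 and x = -mu_y <= 0 force x = y = 0 with f = 0; but x = y = 31/2 is feasible with f = -961/4 < 0, so this is not the minimum. Hence lambda > 0 and x + y = 31.
Try x > 0, y > 0 (so mu_x = mu_y = 0): y = lambda, x = lambda => x = y = lambda
x + y = 31 => 2*lambda = 31 => lambda = 31/2
x* = y* = 31/2 > 0, consistent with mu_x = mu_y = 0.
(Any feasible point with x = 0 or y = 0 has f = 0 > -961/4, so the minimum is not on those boundaries.)
min(-xy) = -961/4 (i.e. max xy = 961/4)
Multipliers: lambda = 31/2, mu_x = 0, mu_y = 0
Complementary slackness: lambda*(x + y - 31) = 31/2*(31/2 + 31/2 - 31) = 0, mu_x*x = 0*31/2 = 0, mu_y*y = 0*31/2 = 0. Satisfied.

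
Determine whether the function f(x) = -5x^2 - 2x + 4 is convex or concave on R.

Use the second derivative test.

f(x) = -5x^2 - 2x + 4
f'(x) = -10x - 2
f''(x) = -10
Since f''(x) = -10 < 0 for all x, f is concave on R.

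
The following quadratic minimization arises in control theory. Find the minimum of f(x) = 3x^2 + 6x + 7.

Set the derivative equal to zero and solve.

f(x) = 3x^2 + 6x + 7
f'(x) = 6x + (6) = 0
x = -6/6 = -1
f(-1) = 4
Since f''(x) = 6 > 0, this is a minimum.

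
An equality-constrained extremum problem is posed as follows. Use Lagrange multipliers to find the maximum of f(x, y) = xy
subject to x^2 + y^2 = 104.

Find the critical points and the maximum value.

Lagrange conditions: y = 2*lambda*x and x = 2*lambda*y
If x = 0 then y = 0, violating the constraint, so x, y != 0.
Dividing: y/x = x/y => x^2 = y^2 => y = x or y = -x
Constraint: 2x^2 = 104 => x^2 = 52 => x = +/-sqrt(52)
Critical points: (sqrt(52), sqrt(52)), (-sqrt(52), -sqrt(52)), (sqrt(52), -sqrt(52)), (-sqrt(52), sqrt(52))
  y = x:  xy = x^2 = 52  at (sqrt(52), sqrt(52)) and (-sqrt(52), -sqrt(52))
  y = -x: xy = -x^2 = -52 at (sqrt(52), -sqrt(52)) and (-sqrt(52), sqrt(52))
Maximum xy = 52 at (sqrt(52), sqrt(52)) and (-sqrt(52), -sqrt(52))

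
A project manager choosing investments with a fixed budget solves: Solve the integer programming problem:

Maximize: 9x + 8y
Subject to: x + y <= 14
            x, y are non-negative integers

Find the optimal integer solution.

Objective: 9x + 8y, constraint: x + y <= 14
Coefficient of x is 9 >= coefficient of y is 8, so allocate the entire budget to x.
Optimal: x = 14, y = 0, value = 126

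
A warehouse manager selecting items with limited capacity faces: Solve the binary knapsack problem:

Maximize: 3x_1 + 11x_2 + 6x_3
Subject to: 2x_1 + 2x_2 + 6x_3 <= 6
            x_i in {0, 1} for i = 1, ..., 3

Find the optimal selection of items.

Items: item 1 (v=3, w=2), item 2 (v=11, w=2), item 3 (v=6, w=6)
Capacity: 6
Checking all 8 subsets (w = total weight, v = total value):
  {}: w = 0, v = 0
  {1}: w = 2, v = 3
  {2}: w = 2, v = 11
  {3}: w = 6, v = 6
  {1, 2}: w = 4, v = 14
  {1, 3}: w = 8 > 6, infeasible
  {2, 3}: w = 8 > 6, infeasible
  {1, 2, 3}: w = 10 > 6, infeasible
Best feasible subset: items [1, 2]
Total weight: 4 <= 6, total value: 14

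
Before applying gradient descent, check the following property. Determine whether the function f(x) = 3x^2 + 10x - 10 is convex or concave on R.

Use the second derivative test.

f(x) = 3x^2 + 10x - 10
f'(x) = 6x + 10
f''(x) = 6
Since f''(x) = 6 > 0 for all x, f is convex on R.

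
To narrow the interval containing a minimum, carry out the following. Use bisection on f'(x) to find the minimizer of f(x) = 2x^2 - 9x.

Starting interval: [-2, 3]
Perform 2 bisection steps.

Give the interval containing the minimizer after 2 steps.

Finding critical point of f(x) = 2x^2 - 9x using bisection on f'(x) = 4x + -9.
f'(x) = 0 when x = 9/4.
Starting interval: [-2, 3]
Step 1: mid = 1/2, f'(mid) = -7, new interval = [1/2, 3]
Step 2: mid = 7/4, f'(mid) = -2, new interval = [7/4, 3]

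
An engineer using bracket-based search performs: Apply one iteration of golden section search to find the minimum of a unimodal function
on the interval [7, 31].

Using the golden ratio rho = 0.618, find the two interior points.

Golden section search on [7, 31].
Golden ratio rho = 0.618 (approx).
Interior points:
  x_1 = 7 + (1-0.618)*24 = 16.1680
  x_2 = 7 + 0.618*24 = 21.8320
Compare f(x_1) and f(x_2) to determine which subinterval to keep.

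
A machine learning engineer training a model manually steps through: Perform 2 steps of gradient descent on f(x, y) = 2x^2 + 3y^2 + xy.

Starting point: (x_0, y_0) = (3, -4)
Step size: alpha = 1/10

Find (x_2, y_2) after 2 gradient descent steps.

f(x,y) = 2x^2 + 3y^2 + xy
grad_x = 4x + 1y, grad_y = 6y + 1x
Step 1: grad = (8, -21), (11/5, -19/10)
Step 2: grad = (69/10, -46/5), (151/100, -49/50)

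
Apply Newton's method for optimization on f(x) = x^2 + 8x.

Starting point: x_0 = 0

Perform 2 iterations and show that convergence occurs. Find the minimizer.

f(x) = x^2 + 8x, f'(x) = 2x + (8), f''(x) = 2
Step 1: f'(0) = 8, x_1 = 0 - 8/2 = -4
Step 2: f'(-4) = 0, x_2 = -4 (converged)
Newton's method converges in 1 step for quadratics.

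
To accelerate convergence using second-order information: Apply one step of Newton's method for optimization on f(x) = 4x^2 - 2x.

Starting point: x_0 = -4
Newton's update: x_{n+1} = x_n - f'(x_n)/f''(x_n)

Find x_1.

f(x) = 4x^2 - 2x
f'(x) = 8x + (-2), f''(x) = 8
Newton step: x_1 = x_0 - f'(x_0)/f''(x_0)
f'(-4) = -34
x_1 = -4 - -34/8 = 1/4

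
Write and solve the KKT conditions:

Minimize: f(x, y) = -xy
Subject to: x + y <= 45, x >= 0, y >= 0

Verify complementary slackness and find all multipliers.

Problem: min -xy s.t. x + y <= 45 (multiplier lambda), x >= 0 (mu_x), y >= 0 (mu_y)
KKT stationarity: -y + lambda - mu_x = 0, -x + lambda - mu_y = 0, with lambda, mu_x, mu_y >= 0
Complementary slackness: lambda*(x + y - 45) = 0, mu_x*x = 0, mu_y*y = 0
If lambda = 0: y = -mu_x <= 0 and x = -mu_y <= 0 force x = y = 0 with f = 0; but x = y = 45/2 is feasible with f = -2025/4 < 0, so this is not the minimum. Hence lambda > 0 and x + y = 45.
Try x > 0, y > 0 (so mu_x = mu_y = 0): y = lambda, x = lambda => x = y = lambda
x + y = 45 => 2*lambda = 45 => lambda = 45/2
x* = y* = 45/2 > 0, consistent with mu_x = mu_y = 0.
(Any feasible point with x = 0 or y = 0 has f = 0 > -2025/4, so the minimum is not on those boundaries.)
min(-xy) = -2025/4 (i.e. max xy = 2025/4)
Multipliers: lambda = 45/2, mu_x = 0, mu_y = 0
Complementary slackness: lambda*(x + y - 45) = 45/2*(45/2 + 45/2 - 45) = 0, mu_x*x = 0*45/2 = 0, mu_y*y = 0*45/2 = 0. Satisfied.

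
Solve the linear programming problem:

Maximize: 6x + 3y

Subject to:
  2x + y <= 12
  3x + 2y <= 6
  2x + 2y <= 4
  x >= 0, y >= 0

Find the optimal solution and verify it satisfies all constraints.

Feasible vertices: (0, 0), (0, 2), (2, 0)
Objective 6x + 3y at each vertex:
  (0, 0): 0
  (0, 2): 6
  (2, 0): 12
Maximum is 12 at (2, 0).
Verify constraints at (x, y) = (2, 0):
  2*2 + 1*0 = 4 <= 12
  3*2 + 2*0 = 6 <= 6 (active)
  2*2 + 2*0 = 4 <= 4 (active)
  x = 2 >= 0, y = 0 >= 0. All constraints satisfied.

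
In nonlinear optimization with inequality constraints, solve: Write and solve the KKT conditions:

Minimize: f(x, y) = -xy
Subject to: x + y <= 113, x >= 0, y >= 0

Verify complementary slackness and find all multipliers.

Problem: min -xy s.t. x + y <= 113 (multiplier lambda), x >= 0 (mu_x), y >= 0 (mu_y)
KKT stationarity: -y + lambda - mu_x = 0, -x + lambda - mu_y = 0, with lambda, mu_x, mu_y >= 0
Complementary slackness: lambda*(x + y - 113) = 0, mu_x*x = 0, mu_y*y = 0
If lambda = 0: y = -mu_x <= 0 and x = -mu_y <= 0 force x = y = 0 with f = 0; but x = y = 113/2 is feasible with f = -12769/4 < 0, so this is not the minimum. Hence lambda > 0 and x + y = 113.
Try x > 0, y > 0 (so mu_x = mu_y = 0): y = lambda, x = lambda => x = y = lambda
x + y = 113 => 2*lambda = 113 => lambda = 113/2
x* = y* = 113/2 > 0, consistent with mu_x = mu_y = 0.
(Any feasible point with x = 0 or y = 0 has f = 0 > -12769/4, so the minimum is not on those boundaries.)
min(-xy) = -12769/4 (i.e. max xy = 12769/4)
Multipliers: lambda = 113/2, mu_x = 0, mu_y = 0
Complementary slackness: lambda*(x + y - 113) = 113/2*(113/2 + 113/2 - 113) = 0, mu_x*x = 0*113/2 = 0, mu_y*y = 0*113/2 = 0. Satisfied.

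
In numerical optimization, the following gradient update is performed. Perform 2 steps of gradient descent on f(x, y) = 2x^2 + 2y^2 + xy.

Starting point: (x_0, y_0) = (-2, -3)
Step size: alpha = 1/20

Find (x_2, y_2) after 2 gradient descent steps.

f(x,y) = 2x^2 + 2y^2 + xy
grad_x = 4x + 1y, grad_y = 4y + 1x
Step 1: grad = (-11, -14), (-29/20, -23/10)
Step 2: grad = (-81/10, -213/20), (-209/200, -707/400)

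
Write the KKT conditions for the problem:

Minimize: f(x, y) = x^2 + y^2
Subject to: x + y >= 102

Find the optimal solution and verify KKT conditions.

KKT conditions for min x^2 + y^2 s.t. x + y >= 102:
Stationarity: 2x = mu, 2y = mu
So x = y = mu/2.
Complementary slackness: mu*(x + y - 102) = 0
Primal feasibility: x + y >= 102; dual feasibility: mu >= 0
If mu = 0 then x = y = 0, but 0 + 0 < 102 is infeasible, so the constraint is active.
Constraint active: x + y = 2*(mu/2) = 102 => mu = 102
x = y = 51, f = 5202
Verify: stationarity 2*51 = 102 = mu; primal 51 + 51 = 102 >= 102; dual mu = 102 >= 0; complementary slackness 102*(102 - 102) = 0. All KKT conditions hold.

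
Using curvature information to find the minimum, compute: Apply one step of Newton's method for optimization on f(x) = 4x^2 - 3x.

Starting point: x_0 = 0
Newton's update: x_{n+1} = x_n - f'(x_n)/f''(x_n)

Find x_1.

f(x) = 4x^2 - 3x
f'(x) = 8x + (-3), f''(x) = 8
Newton step: x_1 = x_0 - f'(x_0)/f''(x_0)
f'(0) = -3
x_1 = 0 - -3/8 = 3/8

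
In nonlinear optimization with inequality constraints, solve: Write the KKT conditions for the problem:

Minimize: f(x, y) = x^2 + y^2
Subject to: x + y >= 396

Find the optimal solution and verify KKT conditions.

KKT conditions for min x^2 + y^2 s.t. x + y >= 396:
Stationarity: 2x = mu, 2y = mu
So x = y = mu/2.
Complementary slackness: mu*(x + y - 396) = 0
Primal feasibility: x + y >= 396; dual feasibility: mu >= 0
If mu = 0 then x = y = 0, but 0 + 0 < 396 is infeasible, so the constraint is active.
Constraint active: x + y = 2*(mu/2) = 396 => mu = 396
x = y = 198, f = 78408
Verify: stationarity 2*198 = 396 = mu; primal 198 + 198 = 396 >= 396; dual mu = 396 >= 0; complementary slackness 396*(396 - 396) = 0. All KKT conditions hold.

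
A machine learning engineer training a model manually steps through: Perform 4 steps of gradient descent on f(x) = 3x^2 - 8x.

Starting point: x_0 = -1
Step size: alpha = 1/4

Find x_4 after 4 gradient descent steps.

f(x) = 3x^2 - 8x, f'(x) = 6x + (-8)
Step 1: f'(-1) = -14, x_1 = -1 - 1/4 * -14 = 5/2
Step 2: f'(5/2) = 7, x_2 = 5/2 - 1/4 * 7 = 3/4
Step 3: f'(3/4) = -7/2, x_3 = 3/4 - 1/4 * -7/2 = 13/8
Step 4: f'(13/8) = 7/4, x_4 = 13/8 - 1/4 * 7/4 = 19/16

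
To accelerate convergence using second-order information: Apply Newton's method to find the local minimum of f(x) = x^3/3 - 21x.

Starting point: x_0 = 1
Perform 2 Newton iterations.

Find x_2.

f(x) = x^3/3 - 21x
f'(x) = x^2 - 21, f''(x) = 2x
Newton update: x_{n+1} = x_n - (x_n^2 - 21)/(2*x_n)
Step 1: x_0 = 1, f'=-20, f''=2, x_1 = 11
Step 2: x_1 = 11, f'=100, f''=22, x_2 = 71/11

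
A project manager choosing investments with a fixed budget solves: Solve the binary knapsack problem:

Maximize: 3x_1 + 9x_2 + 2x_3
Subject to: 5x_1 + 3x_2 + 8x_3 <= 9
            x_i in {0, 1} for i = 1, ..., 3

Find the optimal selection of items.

Items: item 1 (v=3, w=5), item 2 (v=9, w=3), item 3 (v=2, w=8)
Capacity: 9
Checking all 8 subsets (w = total weight, v = total value):
  {}: w = 0, v = 0
  {1}: w = 5, v = 3
  {2}: w = 3, v = 9
  {3}: w = 8, v = 2
  {1, 2}: w = 8, v = 12
  {1, 3}: w = 13 > 9, infeasible
  {2, 3}: w = 11 > 9, infeasible
  {1, 2, 3}: w = 16 > 9, infeasible
Best feasible subset: items [1, 2]
Total weight: 8 <= 9, total value: 12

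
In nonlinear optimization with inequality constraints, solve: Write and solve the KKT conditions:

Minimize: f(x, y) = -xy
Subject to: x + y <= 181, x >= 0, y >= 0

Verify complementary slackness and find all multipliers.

Problem: min -xy s.t. x + y <= 181 (multiplier lambda), x >= 0 (mu_x), y >= 0 (mu_y)
KKT stationarity: -y + lambda - mu_x = 0, -x + lambda - mu_y = 0, with lambda, mu_x, mu_y >= 0
Complementary slackness: lambda*(x + y - 181) = 0, mu_x*x = 0, mu_y*y = 0
If lambda = 0: y = -mu_x <= 0 and x = -mu_y <= 0 force x = y = 0 with f = 0; but x = y = 181/2 is feasible with f = -32761/4 < 0, so this is not the minimum. Hence lambda > 0 and x + y = 181.
Try x > 0, y > 0 (so mu_x = mu_y = 0): y = lambda, x = lambda => x = y = lambda
x + y = 181 => 2*lambda = 181 => lambda = 181/2
x* = y* = 181/2 > 0, consistent with mu_x = mu_y = 0.
(Any feasible point with x = 0 or y = 0 has f = 0 > -32761/4, so the minimum is not on those boundaries.)
min(-xy) = -32761/4 (i.e. max xy = 32761/4)
Multipliers: lambda = 181/2, mu_x = 0, mu_y = 0
Complementary slackness: lambda*(x + y - 181) = 181/2*(181/2 + 181/2 - 181) = 0, mu_x*x = 0*181/2 = 0, mu_y*y = 0*181/2 = 0. Satisfied.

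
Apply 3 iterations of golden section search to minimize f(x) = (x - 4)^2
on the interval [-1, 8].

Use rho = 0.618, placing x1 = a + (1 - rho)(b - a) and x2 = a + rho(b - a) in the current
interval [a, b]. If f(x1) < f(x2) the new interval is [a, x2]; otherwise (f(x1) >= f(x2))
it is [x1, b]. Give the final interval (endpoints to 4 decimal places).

Golden section search for min of f(x) = (x - 4)^2 on [-1, 8].
Each step: x1 = a + (1 - rho)(b - a), x2 = a + rho(b - a); if f(x1) < f(x2) keep [a, x2], otherwise keep [x1, b].
Step 1: [-1.0000, 8.0000], x1=2.4380 (f=2.4398), x2=4.5620 (f=0.3158); f(x1) > f(x2) => keep [2.4380, 8.0000]
Step 2: [2.4380, 8.0000], x1=4.5627 (f=0.3166), x2=5.8753 (f=3.5168); f(x1) < f(x2) => keep [2.4380, 5.8753]
Step 3: [2.4380, 5.8753], x1=3.7511 (f=0.0620), x2=4.5623 (f=0.3161); f(x1) < f(x2) => keep [2.4380, 4.5623]
Final interval: [2.4380, 4.5623]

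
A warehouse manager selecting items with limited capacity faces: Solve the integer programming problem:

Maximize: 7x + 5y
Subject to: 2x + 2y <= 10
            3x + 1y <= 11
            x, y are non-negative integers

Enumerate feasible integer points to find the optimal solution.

Constraint 1: 2x + 2y <= 10
Constraint 2: 3x + 1y <= 11
Feasible x range (need y >= 0): 0 <= x <= min(10/2, 11/3) => x in {0, ..., 3}.
Enumerate feasible integer points row by row (the coefficient of y is 5 > 0, so for each x the largest feasible y gives the best value):
  x = 0: y <= min((10 - 2*0)/2, (11 - 3*0)/1) => y in {0, ..., 5}; best 7*0 + 5*5 = 25
  x = 1: y <= min((10 - 2*1)/2, (11 - 3*1)/1) => y in {0, ..., 4}; best 7*1 + 5*4 = 27
  x = 2: y <= min((10 - 2*2)/2, (11 - 3*2)/1) => y in {0, ..., 3}; best 7*2 + 5*3 = 29
  x = 3: y <= min((10 - 2*3)/2, (11 - 3*3)/1) => y in {0, ..., 2}; best 7*3 + 5*2 = 31
The maximum 7x + 5y = 31 is achieved at x = 3, y = 2.
Check: 2*3 + 2*2 = 10 <= 10 and 3*3 + 1*2 = 11 <= 11.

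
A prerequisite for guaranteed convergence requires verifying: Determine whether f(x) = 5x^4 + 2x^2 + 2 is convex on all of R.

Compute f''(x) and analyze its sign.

f(x) = 5x^4 + 2x^2 + 2
f'(x) = 20x^3 + 4x
f''(x) = 60x^2 + 4
f''(x) = 60x^2 + 4 >= 4 > 0 for all x
Therefore, f is convex on R.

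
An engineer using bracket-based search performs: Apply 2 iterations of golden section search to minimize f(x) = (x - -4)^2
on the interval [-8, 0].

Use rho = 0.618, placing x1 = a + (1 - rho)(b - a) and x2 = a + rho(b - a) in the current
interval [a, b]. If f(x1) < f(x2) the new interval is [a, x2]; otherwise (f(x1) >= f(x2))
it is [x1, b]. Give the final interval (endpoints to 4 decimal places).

Golden section search for min of f(x) = (x - -4)^2 on [-8, 0].
Each step: x1 = a + (1 - rho)(b - a), x2 = a + rho(b - a); if f(x1) < f(x2) keep [a, x2], otherwise keep [x1, b].
Step 1: [-8.0000, 0.0000], x1=-4.9440 (f=0.8911), x2=-3.0560 (f=0.8911); f(x1) = f(x2) (tie, not '<') => keep [-4.9440, 0.0000]
Step 2: [-4.9440, 0.0000], x1=-3.0554 (f=0.8923), x2=-1.8886 (f=4.4580); f(x1) < f(x2) => keep [-4.9440, -1.8886]
Final interval: [-4.9440, -1.8886]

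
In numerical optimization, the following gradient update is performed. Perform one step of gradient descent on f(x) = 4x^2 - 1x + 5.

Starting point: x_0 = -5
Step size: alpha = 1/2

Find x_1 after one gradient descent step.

f(x) = 4x^2 - 1x + 5
f'(x) = 8x - 1
f'(-5) = 8*-5 + (-1) = -41
x_1 = x_0 - alpha * f'(x_0) = -5 - 1/2 * -41 = 31/2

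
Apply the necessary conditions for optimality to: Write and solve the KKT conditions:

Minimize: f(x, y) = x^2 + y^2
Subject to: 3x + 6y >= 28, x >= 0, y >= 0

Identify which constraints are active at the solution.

KKT conditions for min x^2 + y^2 s.t. 3x + 6y >= 28, x >= 0, y >= 0:
Stationarity: 2x = mu*3 + mu_x, 2y = mu*6 + mu_y, with mu, mu_x, mu_y >= 0
Complementary slackness: mu*(3x + 6y - 28) = 0, mu_x*x = 0, mu_y*y = 0
(0, 0) is infeasible (3*0 + 6*0 < 28), so if mu = 0 stationarity would force x = mu_x/2 >= 0, y = mu_y/2 >= 0 with mu_x*x = mu_y*y = 0, i.e. x = y = 0: contradiction. Hence mu > 0 and 3x + 6y = 28 is active.
Try x > 0, y > 0 (so mu_x = mu_y = 0): x = 3*mu/2, y = 6*mu/2
Substitute: 3*(3*mu/2) + 6*(6*mu/2) = 28
  mu*45/2 = 28 => mu = 56/45
x* = 28/15 > 0, y* = 56/15 > 0, consistent with mu_x = mu_y = 0.
f is convex and the constraints are linear, so this KKT point is the global minimum.
f* = 784/45
Active constraints: 3x + 6y >= 28 (holds with equality, mu = 56/45 > 0); x >= 0 and y >= 0 are inactive (mu_x = mu_y = 0).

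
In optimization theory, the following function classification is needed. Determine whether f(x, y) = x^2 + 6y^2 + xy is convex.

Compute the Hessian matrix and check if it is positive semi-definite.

f(x,y) = x^2 + 6y^2 + xy
Hessian H = [[2, 1], [1, 12]]
trace(H) = 14, det(H) = 23
Eigenvalues: (14 +/- sqrt(104)) / 2 = 12.1, 1.901
Since both eigenvalues > 0, f is convex.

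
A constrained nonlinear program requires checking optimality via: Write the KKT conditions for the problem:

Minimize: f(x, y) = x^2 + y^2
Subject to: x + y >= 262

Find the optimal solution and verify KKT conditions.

KKT conditions for min x^2 + y^2 s.t. x + y >= 262:
Stationarity: 2x = mu, 2y = mu
So x = y = mu/2.
Complementary slackness: mu*(x + y - 262) = 0
Primal feasibility: x + y >= 262; dual feasibility: mu >= 0
If mu = 0 then x = y = 0, but 0 + 0 < 262 is infeasible, so the constraint is active.
Constraint active: x + y = 2*(mu/2) = 262 => mu = 262
x = y = 131, f = 34322
Verify: stationarity 2*131 = 262 = mu; primal 131 + 131 = 262 >= 262; dual mu = 262 >= 0; complementary slackness 262*(262 - 262) = 0. All KKT conditions hold.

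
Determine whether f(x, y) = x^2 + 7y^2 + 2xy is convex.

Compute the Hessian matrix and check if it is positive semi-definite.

f(x,y) = x^2 + 7y^2 + 2xy
Hessian H = [[2, 2], [2, 14]]
trace(H) = 16, det(H) = 24
Eigenvalues: (16 +/- sqrt(160)) / 2 = 14.32, 1.675
Since both eigenvalues > 0, f is convex.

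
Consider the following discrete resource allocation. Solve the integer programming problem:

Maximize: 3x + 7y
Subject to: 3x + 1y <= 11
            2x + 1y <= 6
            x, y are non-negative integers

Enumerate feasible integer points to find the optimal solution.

Constraint 1: 3x + 1y <= 11
Constraint 2: 2x + 1y <= 6
Feasible x range (need y >= 0): 0 <= x <= min(11/3, 6/2) => x in {0, ..., 3}.
Enumerate feasible integer points row by row (the coefficient of y is 7 > 0, so for each x the largest feasible y gives the best value):
  x = 0: y <= min((11 - 3*0)/1, (6 - 2*0)/1) => y in {0, ..., 6}; best 3*0 + 7*6 = 42
  x = 1: y <= min((11 - 3*1)/1, (6 - 2*1)/1) => y in {0, ..., 4}; best 3*1 + 7*4 = 31
  x = 2: y <= min((11 - 3*2)/1, (6 - 2*2)/1) => y in {0, ..., 2}; best 3*2 + 7*2 = 20
  x = 3: y <= min((11 - 3*3)/1, (6 - 2*3)/1) => y in {0}; best 3*3 + 7*0 = 9
The maximum 3x + 7y = 42 is achieved at x = 0, y = 6.
Check: 3*0 + 1*6 = 6 <= 11 and 2*0 + 1*6 = 6 <= 6.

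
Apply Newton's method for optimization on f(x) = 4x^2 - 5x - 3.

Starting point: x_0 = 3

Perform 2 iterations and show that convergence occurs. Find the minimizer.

f(x) = 4x^2 - 5x - 3, f'(x) = 8x + (-5), f''(x) = 8
Step 1: f'(3) = 19, x_1 = 3 - 19/8 = 5/8
Step 2: f'(5/8) = 0, x_2 = 5/8 (converged)
Newton's method converges in 1 step for quadratics.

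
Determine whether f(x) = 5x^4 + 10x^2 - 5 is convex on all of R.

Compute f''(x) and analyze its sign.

f(x) = 5x^4 + 10x^2 - 5
f'(x) = 20x^3 + 20x
f''(x) = 60x^2 + 20
f''(x) = 60x^2 + 20 >= 20 > 0 for all x
Therefore, f is convex on R.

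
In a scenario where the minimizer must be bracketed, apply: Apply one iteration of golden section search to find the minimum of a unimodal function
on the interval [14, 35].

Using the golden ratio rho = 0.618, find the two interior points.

Golden section search on [14, 35].
Golden ratio rho = 0.618 (approx).
Interior points:
  x_1 = 14 + (1-0.618)*21 = 22.0220
  x_2 = 14 + 0.618*21 = 26.9780
Compare f(x_1) and f(x_2) to determine which subinterval to keep.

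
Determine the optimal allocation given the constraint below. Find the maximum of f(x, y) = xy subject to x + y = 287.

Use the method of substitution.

Substitute y = 287 - x into f(x,y) = xy:
g(x) = x(287 - x) = 287x - x^2
g'(x) = 287 - 2x = 0  =>  x = 287/2
y = 287 - 287/2 = 287/2
Maximum value = (287/2) * (287/2) = 82369/4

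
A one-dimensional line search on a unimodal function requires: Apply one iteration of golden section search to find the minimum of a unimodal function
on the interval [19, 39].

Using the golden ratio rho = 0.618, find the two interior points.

Golden section search on [19, 39].
Golden ratio rho = 0.618 (approx).
Interior points:
  x_1 = 19 + (1-0.618)*20 = 26.6400
  x_2 = 19 + 0.618*20 = 31.3600
Compare f(x_1) and f(x_2) to determine which subinterval to keep.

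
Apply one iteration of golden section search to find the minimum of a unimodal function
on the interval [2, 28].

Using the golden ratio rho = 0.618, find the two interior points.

Golden section search on [2, 28].
Golden ratio rho = 0.618 (approx).
Interior points:
  x_1 = 2 + (1-0.618)*26 = 11.9320
  x_2 = 2 + 0.618*26 = 18.0680
Compare f(x_1) and f(x_2) to determine which subinterval to keep.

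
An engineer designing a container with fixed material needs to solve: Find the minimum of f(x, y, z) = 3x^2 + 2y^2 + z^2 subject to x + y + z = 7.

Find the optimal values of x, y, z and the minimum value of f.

Using Lagrange multipliers on f = 3x^2 + 2y^2 + z^2 with constraint x + y + z = 7:
Conditions: 2*3*x = lambda, 2*2*y = lambda, 2*1*z = lambda
So x = lambda/6, y = lambda/4, z = lambda/2
Substituting into constraint: lambda * (11/12) = 7
lambda = 84/11
x = 14/11, y = 21/11, z = 42/11
Minimum value = 294/11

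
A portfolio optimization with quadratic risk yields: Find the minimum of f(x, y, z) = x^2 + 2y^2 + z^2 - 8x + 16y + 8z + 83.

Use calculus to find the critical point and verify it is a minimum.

f(x,y,z) = x^2 + 2y^2 + z^2 - 8x + 16y + 8z + 83
df/dx = 2x + (-8) = 0 => x = 4
df/dy = 4y + (16) = 0 => y = -4
df/dz = 2z + (8) = 0 => z = -4
f(4,-4,-4) = 1*(4)^2 + 2*(-4)^2 + 1*(-4)^2 + -8*(4) + 16*(-4) + 8*(-4) + 83 = 19
Hessian is diagonal with entries 2, 4, 2 > 0, confirmed minimum.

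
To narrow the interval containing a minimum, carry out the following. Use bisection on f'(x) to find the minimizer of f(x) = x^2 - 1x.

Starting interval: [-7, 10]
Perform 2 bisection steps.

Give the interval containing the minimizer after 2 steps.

Finding critical point of f(x) = x^2 - 1x using bisection on f'(x) = 2x + -1.
f'(x) = 0 when x = 1/2.
Starting interval: [-7, 10]
Step 1: mid = 3/2, f'(mid) = 2, new interval = [-7, 3/2]
Step 2: mid = -11/4, f'(mid) = -13/2, new interval = [-11/4, 3/2]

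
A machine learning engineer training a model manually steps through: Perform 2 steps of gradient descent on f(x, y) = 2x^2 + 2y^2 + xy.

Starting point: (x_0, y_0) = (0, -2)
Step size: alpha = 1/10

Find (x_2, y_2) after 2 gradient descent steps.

f(x,y) = 2x^2 + 2y^2 + xy
grad_x = 4x + 1y, grad_y = 4y + 1x
Step 1: grad = (-2, -8), (1/5, -6/5)
Step 2: grad = (-2/5, -23/5), (6/25, -37/50)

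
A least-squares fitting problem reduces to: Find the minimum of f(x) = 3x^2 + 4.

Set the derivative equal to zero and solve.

f(x) = 3x^2 + 4
f'(x) = 6x + (0) = 0
x = 0/6 = 0
f(0) = 4
Since f''(x) = 6 > 0, this is a minimum.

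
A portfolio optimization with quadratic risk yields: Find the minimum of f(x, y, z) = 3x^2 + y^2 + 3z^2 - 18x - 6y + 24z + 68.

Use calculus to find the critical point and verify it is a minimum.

f(x,y,z) = 3x^2 + y^2 + 3z^2 - 18x - 6y + 24z + 68
df/dx = 6x + (-18) = 0 => x = 3
df/dy = 2y + (-6) = 0 => y = 3
df/dz = 6z + (24) = 0 => z = -4
f(3,3,-4) = 3*(3)^2 + 1*(3)^2 + 3*(-4)^2 + -18*(3) + -6*(3) + 24*(-4) + 68 = -16
Hessian is diagonal with entries 6, 2, 6 > 0, confirmed minimum.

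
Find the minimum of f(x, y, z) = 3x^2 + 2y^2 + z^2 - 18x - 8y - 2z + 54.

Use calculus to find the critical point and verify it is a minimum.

f(x,y,z) = 3x^2 + 2y^2 + z^2 - 18x - 8y - 2z + 54
df/dx = 6x + (-18) = 0 => x = 3
df/dy = 4y + (-8) = 0 => y = 2
df/dz = 2z + (-2) = 0 => z = 1
f(3,2,1) = 3*(3)^2 + 2*(2)^2 + 1*(1)^2 + -18*(3) + -8*(2) + -2*(1) + 54 = 18
Hessian is diagonal with entries 6, 4, 2 > 0, confirmed minimum.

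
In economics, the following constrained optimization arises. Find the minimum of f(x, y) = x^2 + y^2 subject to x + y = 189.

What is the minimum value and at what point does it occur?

Substitute y = 189 - x into f(x,y) = x^2 + y^2:
g(x) = x^2 + (189 - x)^2 = 2x^2 - 378x + 35721
g'(x) = 4x - 378 = 0  =>  x = 189/2
y = 189 - 189/2 = 189/2
Minimum value = (189/2)^2 + (189/2)^2 = 35721/2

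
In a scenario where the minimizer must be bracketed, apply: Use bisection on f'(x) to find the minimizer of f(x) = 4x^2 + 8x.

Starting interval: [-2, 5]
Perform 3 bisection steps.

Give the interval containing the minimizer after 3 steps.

Finding critical point of f(x) = 4x^2 + 8x using bisection on f'(x) = 8x + 8.
f'(x) = 0 when x = -1.
Starting interval: [-2, 5]
Step 1: mid = 3/2, f'(mid) = 20, new interval = [-2, 3/2]
Step 2: mid = -1/4, f'(mid) = 6, new interval = [-2, -1/4]
Step 3: mid = -9/8, f'(mid) = -1, new interval = [-9/8, -1/4]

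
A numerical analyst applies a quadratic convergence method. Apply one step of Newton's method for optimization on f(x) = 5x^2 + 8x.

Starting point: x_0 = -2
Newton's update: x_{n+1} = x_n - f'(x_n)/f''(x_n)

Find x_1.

f(x) = 5x^2 + 8x
f'(x) = 10x + (8), f''(x) = 10
Newton step: x_1 = x_0 - f'(x_0)/f''(x_0)
f'(-2) = -12
x_1 = -2 - -12/10 = -4/5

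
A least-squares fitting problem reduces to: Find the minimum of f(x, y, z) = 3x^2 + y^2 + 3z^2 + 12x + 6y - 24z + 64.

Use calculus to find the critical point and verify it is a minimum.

f(x,y,z) = 3x^2 + y^2 + 3z^2 + 12x + 6y - 24z + 64
df/dx = 6x + (12) = 0 => x = -2
df/dy = 2y + (6) = 0 => y = -3
df/dz = 6z + (-24) = 0 => z = 4
f(-2,-3,4) = 3*(-2)^2 + 1*(-3)^2 + 3*(4)^2 + 12*(-2) + 6*(-3) + -24*(4) + 64 = -5
Hessian is diagonal with entries 6, 2, 6 > 0, confirmed minimum.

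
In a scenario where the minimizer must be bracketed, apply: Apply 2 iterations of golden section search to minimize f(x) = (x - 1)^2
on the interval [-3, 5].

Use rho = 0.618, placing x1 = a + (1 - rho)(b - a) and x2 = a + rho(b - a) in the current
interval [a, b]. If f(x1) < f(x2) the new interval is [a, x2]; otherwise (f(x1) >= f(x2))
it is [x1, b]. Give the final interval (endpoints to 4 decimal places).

Golden section search for min of f(x) = (x - 1)^2 on [-3, 5].
Each step: x1 = a + (1 - rho)(b - a), x2 = a + rho(b - a); if f(x1) < f(x2) keep [a, x2], otherwise keep [x1, b].
Step 1: [-3.0000, 5.0000], x1=0.0560 (f=0.8911), x2=1.9440 (f=0.8911); f(x1) = f(x2) (tie, not '<') => keep [0.0560, 5.0000]
Step 2: [0.0560, 5.0000], x1=1.9446 (f=0.8923), x2=3.1114 (f=4.4580); f(x1) < f(x2) => keep [0.0560, 3.1114]
Final interval: [0.0560, 3.1114]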